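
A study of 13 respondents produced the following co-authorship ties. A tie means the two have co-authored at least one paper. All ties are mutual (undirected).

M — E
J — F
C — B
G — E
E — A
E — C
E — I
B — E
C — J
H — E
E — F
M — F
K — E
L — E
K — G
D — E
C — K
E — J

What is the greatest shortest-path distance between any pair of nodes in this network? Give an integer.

2

Eccentricity of each node (its greatest distance to any other): A:2, B:2, C:2, D:2, E:1, F:2, G:2, H:2, I:2, J:2, K:2, L:2, M:2.
The maximum eccentricity is 2, realized for instance by the pair G–D via G – E – D. So the diameter is 2.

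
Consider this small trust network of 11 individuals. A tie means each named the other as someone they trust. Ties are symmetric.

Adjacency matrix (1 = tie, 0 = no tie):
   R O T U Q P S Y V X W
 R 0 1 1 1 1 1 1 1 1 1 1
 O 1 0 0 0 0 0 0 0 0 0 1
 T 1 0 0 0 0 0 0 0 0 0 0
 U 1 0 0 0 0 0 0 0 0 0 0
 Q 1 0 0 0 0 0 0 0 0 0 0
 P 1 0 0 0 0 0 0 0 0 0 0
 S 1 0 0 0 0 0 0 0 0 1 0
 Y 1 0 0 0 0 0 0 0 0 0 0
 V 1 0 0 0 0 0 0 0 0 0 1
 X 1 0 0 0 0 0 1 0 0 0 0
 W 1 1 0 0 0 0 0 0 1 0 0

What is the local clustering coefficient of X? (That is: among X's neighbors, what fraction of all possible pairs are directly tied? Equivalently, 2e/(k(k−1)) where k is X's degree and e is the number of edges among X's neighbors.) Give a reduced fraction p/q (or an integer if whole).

X's neighbors: R and S (k = 2).
Possible neighbor pairs: C(2,2) = 1. Edges among them: R–S → e = 1.
Clustering(X) = 1/1.

1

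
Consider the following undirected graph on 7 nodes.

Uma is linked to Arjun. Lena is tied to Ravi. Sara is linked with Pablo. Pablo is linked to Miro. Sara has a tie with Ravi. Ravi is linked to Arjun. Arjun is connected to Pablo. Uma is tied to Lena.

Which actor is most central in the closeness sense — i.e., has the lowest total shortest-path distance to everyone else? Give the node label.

Arjun

Farness (sum of distances to all others) for each node — Arjun:9, Lena:13, Miro:15, Pablo:10, Ravi:10, Sara:11, Uma:12.
The smallest farness is 9, for Arjun, so Arjun has the highest closeness.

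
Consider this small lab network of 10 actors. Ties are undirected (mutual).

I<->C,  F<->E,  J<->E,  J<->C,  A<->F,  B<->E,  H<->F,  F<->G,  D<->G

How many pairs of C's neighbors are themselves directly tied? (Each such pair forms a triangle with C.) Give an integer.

C's neighbors are I and J, but none of them are tied to each other, so no triangle contains C.

0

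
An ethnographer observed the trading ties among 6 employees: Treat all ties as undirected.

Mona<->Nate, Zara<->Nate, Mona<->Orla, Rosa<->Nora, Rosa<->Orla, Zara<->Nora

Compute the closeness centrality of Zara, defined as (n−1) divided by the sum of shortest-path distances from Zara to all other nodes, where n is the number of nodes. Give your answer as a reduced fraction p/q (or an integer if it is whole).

Distances from Zara: Mona:2, Nate:1, Nora:1, Orla:3, Rosa:2. Sum = 9.
n = 6, so closeness = 5/9.

5/9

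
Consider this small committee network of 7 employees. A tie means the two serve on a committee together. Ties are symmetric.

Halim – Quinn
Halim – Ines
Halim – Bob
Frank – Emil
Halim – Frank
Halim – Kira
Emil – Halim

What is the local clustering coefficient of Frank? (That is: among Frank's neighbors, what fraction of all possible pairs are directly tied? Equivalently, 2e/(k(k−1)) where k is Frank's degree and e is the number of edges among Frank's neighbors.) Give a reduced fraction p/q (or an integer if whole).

1

Frank's neighbors: Emil and Halim (k = 2).
Possible neighbor pairs: C(2,2) = 1. Edges among them: Emil–Halim → e = 1.
Clustering(Frank) = 1/1.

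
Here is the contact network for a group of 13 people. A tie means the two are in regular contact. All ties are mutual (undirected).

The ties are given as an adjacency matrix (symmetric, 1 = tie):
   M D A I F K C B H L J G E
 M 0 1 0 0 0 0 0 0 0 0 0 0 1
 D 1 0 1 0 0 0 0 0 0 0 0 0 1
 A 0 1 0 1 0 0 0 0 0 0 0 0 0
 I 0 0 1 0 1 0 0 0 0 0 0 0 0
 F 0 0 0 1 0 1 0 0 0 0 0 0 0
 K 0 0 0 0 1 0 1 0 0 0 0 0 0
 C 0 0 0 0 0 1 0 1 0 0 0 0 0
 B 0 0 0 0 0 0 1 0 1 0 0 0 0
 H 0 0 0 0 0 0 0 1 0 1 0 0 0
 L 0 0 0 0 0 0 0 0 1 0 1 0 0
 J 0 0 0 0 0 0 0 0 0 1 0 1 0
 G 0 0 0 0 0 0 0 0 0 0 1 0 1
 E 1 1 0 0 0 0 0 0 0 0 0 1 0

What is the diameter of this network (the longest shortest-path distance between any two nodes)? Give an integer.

6

Eccentricity of each node (its greatest distance to any other): A:6, B:6, C:6, D:6, E:6, F:6, G:6, H:6, I:6, J:6, K:6, L:6, M:6.
The maximum eccentricity is 6, realized for instance by the pair M–C via M – D – A – I – F – K – C. So the diameter is 6.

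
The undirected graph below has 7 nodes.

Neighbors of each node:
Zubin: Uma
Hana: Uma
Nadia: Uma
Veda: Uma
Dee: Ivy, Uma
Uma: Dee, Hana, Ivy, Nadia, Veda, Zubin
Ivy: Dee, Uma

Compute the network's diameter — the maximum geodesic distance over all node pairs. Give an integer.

Eccentricity of each node (its greatest distance to any other): Dee:2, Hana:2, Ivy:2, Nadia:2, Uma:1, Veda:2, Zubin:2.
The maximum eccentricity is 2, realized for instance by the pair Ivy–Nadia via Ivy – Uma – Nadia. So the diameter is 2.

2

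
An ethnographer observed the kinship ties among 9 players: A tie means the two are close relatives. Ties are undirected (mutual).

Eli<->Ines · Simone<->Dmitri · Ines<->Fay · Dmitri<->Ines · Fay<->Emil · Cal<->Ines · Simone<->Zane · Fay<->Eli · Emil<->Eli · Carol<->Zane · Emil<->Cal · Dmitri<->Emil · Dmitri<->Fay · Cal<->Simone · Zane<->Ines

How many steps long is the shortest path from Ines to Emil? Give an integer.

2

One shortest route is Ines – Cal – Emil, which uses 2 edges, and Ines and Emil are not directly tied, so nothing shorter exists. So d(Ines,Emil) = 2.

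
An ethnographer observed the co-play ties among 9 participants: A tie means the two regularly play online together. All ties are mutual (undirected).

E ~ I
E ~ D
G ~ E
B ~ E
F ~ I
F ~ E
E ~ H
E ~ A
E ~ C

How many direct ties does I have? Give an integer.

I is directly tied to E and F. That is 2 neighbors, so the degree of I is 2.

2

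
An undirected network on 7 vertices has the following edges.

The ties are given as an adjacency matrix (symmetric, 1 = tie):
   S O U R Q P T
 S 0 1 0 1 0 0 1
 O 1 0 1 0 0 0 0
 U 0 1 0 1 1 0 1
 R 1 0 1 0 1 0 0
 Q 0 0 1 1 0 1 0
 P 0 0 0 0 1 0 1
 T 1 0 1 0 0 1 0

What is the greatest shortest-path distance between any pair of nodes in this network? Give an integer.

Eccentricity of each node (its greatest distance to any other): O:3, P:3, Q:2, R:2, S:2, T:2, U:2.
The maximum eccentricity is 3, realized for instance by the pair O–P via O – U – Q – P. So the diameter is 3.

3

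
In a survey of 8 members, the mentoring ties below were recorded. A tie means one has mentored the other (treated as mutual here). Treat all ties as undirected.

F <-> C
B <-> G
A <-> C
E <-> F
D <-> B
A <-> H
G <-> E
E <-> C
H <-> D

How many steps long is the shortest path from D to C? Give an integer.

3

One shortest route is D – H – A – C, which uses 3 edges, and at distance 2 from D we only reach {A, G}, which does not include C. So d(D,C) = 3.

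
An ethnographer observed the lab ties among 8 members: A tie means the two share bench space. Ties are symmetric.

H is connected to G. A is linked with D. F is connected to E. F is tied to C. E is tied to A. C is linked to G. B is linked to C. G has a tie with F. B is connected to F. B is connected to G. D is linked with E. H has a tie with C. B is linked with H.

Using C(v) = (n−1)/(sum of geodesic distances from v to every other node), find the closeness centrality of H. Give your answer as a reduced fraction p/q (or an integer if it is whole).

Distances from H: A:4, B:1, C:1, D:4, E:3, F:2, G:1. Sum = 16.
n = 8, so closeness = 7/16.

7/16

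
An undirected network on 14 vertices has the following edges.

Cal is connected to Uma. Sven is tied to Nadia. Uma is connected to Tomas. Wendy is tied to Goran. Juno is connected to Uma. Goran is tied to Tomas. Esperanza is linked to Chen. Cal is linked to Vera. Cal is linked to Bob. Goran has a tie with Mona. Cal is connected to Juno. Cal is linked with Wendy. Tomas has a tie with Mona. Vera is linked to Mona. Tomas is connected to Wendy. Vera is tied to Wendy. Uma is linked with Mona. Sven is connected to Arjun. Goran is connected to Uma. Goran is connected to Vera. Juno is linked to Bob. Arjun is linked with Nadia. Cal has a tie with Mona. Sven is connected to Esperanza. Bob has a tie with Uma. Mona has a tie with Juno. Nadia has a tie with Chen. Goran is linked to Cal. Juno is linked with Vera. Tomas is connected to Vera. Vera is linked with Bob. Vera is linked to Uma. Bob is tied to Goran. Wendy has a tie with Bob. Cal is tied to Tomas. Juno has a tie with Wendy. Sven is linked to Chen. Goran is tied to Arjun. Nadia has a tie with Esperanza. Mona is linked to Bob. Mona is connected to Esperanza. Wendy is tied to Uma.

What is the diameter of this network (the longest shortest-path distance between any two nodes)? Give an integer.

4

Eccentricity of each node (its greatest distance to any other): Arjun:3, Bob:3, Cal:3, Chen:4, Esperanza:3, Goran:3, Juno:3, Mona:2, Nadia:3, Sven:3, Tomas:3, Uma:3, Vera:3, Wendy:4.
The maximum eccentricity is 4, realized for instance by the pair Wendy–Chen via Wendy – Goran – Arjun – Sven – Chen. So the diameter is 4.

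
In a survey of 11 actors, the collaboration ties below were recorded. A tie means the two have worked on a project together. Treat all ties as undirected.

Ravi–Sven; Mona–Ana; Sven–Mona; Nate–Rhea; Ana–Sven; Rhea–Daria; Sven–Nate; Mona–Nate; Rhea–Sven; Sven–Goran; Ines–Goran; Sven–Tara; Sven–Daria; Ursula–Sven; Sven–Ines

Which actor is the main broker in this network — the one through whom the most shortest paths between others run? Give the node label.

Sven

Unnormalized betweenness of each node: Ana:0, Daria:0, Goran:0, Ines:0, Mona:1/2, Nate:1/2, Ravi:0, Rhea:1/2, Sven:77/2, Tara:0, Ursula:0.
Sven has the largest value, 77/2, making it the main broker — the node through which the most shortest paths run.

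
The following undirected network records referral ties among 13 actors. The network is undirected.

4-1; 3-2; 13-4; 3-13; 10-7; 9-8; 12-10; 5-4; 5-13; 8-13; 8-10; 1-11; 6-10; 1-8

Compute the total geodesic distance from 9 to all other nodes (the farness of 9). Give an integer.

32

Distances from 9: 1:2, 2:4, 3:3, 4:3, 5:3, 6:3, 7:3, 8:1, 10:2, 11:3, 12:3, 13:2.
Sum = 2 + 4 + 3 + 3 + 3 + 3 + 3 + 1 + 2 + 3 + 3 + 2 = 32.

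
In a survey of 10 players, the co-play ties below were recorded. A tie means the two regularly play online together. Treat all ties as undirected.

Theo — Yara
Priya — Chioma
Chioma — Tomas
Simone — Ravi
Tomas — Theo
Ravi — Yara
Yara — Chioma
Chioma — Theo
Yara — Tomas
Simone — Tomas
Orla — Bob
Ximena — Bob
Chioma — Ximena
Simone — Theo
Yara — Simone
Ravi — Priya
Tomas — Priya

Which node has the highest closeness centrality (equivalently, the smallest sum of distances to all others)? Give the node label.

Farness (sum of distances to all others) for each node — Bob:24, Chioma:14, Orla:32, Priya:18, Ravi:21, Simone:20, Theo:17, Tomas:16, Ximena:18, Yara:16.
The smallest farness is 14, for Chioma, so Chioma has the highest closeness.

Chioma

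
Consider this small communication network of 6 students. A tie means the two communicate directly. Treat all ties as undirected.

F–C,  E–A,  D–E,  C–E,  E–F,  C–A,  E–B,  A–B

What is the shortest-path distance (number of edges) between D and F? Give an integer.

One shortest route is D – E – F, which uses 2 edges, and D and F are not directly tied, so nothing shorter exists. So d(D,F) = 2.

2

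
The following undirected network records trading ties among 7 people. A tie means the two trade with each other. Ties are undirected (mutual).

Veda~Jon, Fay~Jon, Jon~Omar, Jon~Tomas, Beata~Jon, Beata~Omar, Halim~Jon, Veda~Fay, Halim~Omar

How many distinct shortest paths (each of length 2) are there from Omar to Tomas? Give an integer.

The shortest distance is 2, and the only length-2 path is Omar–Jon–Tomas. So there is exactly 1 shortest path.

1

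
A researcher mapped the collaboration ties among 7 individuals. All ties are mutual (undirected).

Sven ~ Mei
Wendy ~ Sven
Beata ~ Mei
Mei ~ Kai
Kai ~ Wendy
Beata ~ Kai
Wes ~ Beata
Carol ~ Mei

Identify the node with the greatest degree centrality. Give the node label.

Degrees — Beata:3, Carol:1, Kai:3, Mei:4, Sven:2, Wendy:2, Wes:1.
The maximum is 4, attained only by Mei.

Mei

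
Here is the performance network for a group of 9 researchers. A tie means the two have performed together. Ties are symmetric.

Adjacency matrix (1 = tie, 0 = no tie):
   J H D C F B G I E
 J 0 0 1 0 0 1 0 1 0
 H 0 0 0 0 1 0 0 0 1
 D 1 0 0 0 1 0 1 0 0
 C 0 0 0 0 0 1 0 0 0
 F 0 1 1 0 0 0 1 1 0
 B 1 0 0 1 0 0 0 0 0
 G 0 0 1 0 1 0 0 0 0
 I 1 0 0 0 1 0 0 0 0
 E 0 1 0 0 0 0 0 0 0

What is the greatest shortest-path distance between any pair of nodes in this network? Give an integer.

Eccentricity of each node (its greatest distance to any other): B:5, C:6, D:3, E:6, F:4, G:4, H:5, I:3, J:4.
The maximum eccentricity is 6, realized for instance by the pair C–E via C – B – J – D – F – H – E. So the diameter is 6.

6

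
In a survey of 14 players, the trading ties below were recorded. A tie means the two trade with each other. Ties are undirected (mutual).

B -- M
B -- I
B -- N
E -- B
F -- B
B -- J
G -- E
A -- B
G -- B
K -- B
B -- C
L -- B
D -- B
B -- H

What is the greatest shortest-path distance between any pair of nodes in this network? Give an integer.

Eccentricity of each node (its greatest distance to any other): A:2, B:1, C:2, D:2, E:2, F:2, G:2, H:2, I:2, J:2, K:2, L:2, M:2, N:2.
The maximum eccentricity is 2, realized for instance by the pair N–H via N – B – H. So the diameter is 2.

2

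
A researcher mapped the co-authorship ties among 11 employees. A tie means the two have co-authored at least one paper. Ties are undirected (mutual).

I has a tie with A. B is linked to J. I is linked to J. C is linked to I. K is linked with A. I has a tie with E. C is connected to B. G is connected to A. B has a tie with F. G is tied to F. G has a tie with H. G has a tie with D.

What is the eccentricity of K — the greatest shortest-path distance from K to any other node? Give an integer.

Distances from K: A:1, B:4, C:3, D:3, E:3, F:3, G:2, H:3, I:2, J:3.
The largest is 4 (to B), so the eccentricity of K is 4.

4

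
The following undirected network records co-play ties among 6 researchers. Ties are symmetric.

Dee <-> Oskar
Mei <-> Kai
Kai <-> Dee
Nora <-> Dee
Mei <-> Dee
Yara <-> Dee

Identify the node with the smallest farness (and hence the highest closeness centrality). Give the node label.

Dee

Farness (sum of distances to all others) for each node — Dee:5, Kai:8, Mei:8, Nora:9, Oskar:9, Yara:9.
The smallest farness is 5, for Dee, so Dee has the highest closeness.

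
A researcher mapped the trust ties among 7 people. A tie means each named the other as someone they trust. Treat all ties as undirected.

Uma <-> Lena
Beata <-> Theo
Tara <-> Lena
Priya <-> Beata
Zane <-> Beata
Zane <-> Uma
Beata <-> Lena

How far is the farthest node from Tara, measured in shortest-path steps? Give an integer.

3

Distances from Tara: Beata:2, Lena:1, Priya:3, Theo:3, Uma:2, Zane:3.
The largest is 3 (to Theo, Zane, and Priya), so the eccentricity of Tara is 3.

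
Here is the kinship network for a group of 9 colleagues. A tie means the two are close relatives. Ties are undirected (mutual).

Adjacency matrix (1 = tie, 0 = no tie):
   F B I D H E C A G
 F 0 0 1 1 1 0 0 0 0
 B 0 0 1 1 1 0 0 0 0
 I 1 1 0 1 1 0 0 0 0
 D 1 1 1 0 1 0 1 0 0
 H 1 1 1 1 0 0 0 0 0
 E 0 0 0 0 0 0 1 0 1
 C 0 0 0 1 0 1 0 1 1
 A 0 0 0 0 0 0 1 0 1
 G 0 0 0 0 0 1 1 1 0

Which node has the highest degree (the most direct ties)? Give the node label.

D

Degrees — A:2, B:3, C:4, D:5, E:2, F:3, G:3, H:4, I:4.
The maximum is 5, attained only by D.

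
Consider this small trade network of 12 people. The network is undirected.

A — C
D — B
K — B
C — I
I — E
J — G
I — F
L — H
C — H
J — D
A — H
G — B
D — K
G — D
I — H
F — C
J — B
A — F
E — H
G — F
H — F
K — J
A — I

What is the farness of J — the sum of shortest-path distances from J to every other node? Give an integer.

26

Distances from J: A:3, B:1, C:3, D:1, E:4, F:2, G:1, H:3, I:3, K:1, L:4.
Sum = 3 + 1 + 3 + 1 + 4 + 2 + 1 + 3 + 3 + 1 + 4 = 26.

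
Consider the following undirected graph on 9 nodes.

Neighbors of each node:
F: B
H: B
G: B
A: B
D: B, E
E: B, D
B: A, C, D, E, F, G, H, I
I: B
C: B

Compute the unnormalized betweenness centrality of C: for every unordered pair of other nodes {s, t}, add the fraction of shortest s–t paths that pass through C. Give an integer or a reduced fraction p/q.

0

No shortest path between any pair of other nodes passes through C.
Summing the contributions gives betweenness(C) = 0.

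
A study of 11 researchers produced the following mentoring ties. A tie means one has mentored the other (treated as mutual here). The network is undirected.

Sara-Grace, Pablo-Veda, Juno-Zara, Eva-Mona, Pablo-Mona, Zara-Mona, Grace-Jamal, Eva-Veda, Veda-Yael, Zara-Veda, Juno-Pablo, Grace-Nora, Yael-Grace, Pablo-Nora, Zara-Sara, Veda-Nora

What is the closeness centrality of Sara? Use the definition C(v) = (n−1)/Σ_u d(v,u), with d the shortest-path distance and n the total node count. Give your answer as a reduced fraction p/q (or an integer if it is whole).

Distances from Sara: Eva:3, Grace:1, Jamal:2, Juno:2, Mona:2, Nora:2, Pablo:3, Veda:2, Yael:2, Zara:1. Sum = 20.
n = 11, so closeness = 10/20 = 1/2.

1/2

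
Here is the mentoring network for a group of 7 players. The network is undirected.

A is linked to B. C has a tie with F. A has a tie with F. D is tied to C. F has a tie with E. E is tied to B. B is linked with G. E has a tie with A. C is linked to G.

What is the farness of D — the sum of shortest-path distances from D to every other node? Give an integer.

14

Distances from D: A:3, B:3, C:1, E:3, F:2, G:2.
Sum = 3 + 3 + 1 + 3 + 2 + 2 = 14.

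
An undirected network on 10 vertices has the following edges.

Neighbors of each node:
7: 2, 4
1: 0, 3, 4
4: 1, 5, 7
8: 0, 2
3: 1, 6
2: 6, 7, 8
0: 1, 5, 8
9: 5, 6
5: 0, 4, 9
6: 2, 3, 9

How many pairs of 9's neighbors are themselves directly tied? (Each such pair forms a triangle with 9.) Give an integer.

9's neighbors are 5 and 6, but none of them are tied to each other, so no triangle contains 9.

0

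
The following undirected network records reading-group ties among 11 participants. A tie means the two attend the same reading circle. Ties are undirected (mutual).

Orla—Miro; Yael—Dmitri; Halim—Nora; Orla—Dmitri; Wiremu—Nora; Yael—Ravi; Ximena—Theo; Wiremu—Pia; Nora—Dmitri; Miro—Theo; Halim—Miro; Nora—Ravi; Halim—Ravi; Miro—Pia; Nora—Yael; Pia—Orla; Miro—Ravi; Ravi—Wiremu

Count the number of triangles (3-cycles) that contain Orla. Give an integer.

Orla's neighbors: Dmitri, Miro, and Pia.
Neighbor pairs that are themselves tied: Orla–Miro–Pia. Each forms one triangle with Orla, for 1 in total.

1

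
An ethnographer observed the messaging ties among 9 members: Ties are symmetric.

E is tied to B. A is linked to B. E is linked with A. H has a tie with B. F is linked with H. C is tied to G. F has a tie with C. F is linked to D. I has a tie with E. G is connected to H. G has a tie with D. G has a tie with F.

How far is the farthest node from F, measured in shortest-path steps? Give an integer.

Distances from F: A:3, B:2, C:1, D:1, E:3, G:1, H:1, I:4.
The largest is 4 (to I), so the eccentricity of F is 4.

4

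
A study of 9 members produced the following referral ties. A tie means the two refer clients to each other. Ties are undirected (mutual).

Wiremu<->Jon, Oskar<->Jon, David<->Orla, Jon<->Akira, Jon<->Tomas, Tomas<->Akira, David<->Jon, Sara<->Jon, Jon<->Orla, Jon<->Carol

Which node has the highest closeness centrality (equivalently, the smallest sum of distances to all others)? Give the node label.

Jon

Farness (sum of distances to all others) for each node — Akira:14, Carol:15, David:14, Jon:8, Orla:14, Oskar:15, Sara:15, Tomas:14, Wiremu:15.
The smallest farness is 8, for Jon, so Jon has the highest closeness.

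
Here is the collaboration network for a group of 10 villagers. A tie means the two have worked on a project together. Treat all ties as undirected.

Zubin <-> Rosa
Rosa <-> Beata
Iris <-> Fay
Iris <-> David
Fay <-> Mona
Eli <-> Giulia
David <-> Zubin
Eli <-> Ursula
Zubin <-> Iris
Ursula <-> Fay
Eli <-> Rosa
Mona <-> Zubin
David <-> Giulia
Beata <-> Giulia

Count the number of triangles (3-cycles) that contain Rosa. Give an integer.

Rosa's neighbors are Beata, Eli, and Zubin, but none of them are tied to each other, so no triangle contains Rosa.

0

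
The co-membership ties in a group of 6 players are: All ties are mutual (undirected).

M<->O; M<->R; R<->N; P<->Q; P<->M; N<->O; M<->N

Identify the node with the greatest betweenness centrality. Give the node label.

Unnormalized betweenness of each node: M:13/2, N:1/2, O:0, P:4, Q:0, R:0.
M has the largest value, 13/2, making it the main broker — the node through which the most shortest paths run.

M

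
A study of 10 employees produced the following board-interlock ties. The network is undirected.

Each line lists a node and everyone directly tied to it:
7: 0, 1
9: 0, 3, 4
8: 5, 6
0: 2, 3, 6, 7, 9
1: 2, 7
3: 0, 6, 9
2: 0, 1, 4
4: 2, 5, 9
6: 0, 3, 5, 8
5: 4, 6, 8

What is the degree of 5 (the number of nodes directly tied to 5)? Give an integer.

5 is directly tied to 4, 6, and 8. That is 3 neighbors, so the degree of 5 is 3.

3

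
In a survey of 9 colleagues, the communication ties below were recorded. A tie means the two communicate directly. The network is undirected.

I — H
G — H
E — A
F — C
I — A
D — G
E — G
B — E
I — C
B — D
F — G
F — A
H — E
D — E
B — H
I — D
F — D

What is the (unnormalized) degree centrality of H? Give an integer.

4

H is directly tied to B, E, G, and I. That is 4 neighbors, so the degree of H is 4.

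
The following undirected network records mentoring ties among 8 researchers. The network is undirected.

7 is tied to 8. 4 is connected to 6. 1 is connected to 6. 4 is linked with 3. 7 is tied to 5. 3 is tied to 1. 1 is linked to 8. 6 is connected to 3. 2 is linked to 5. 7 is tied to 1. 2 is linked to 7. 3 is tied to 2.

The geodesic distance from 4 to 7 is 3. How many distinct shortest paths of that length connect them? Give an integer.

3

The shortest distance is 3. The length-3 paths are: 4–3–2–7; 4–3–1–7; 4–6–1–7.
That gives 3 distinct shortest paths.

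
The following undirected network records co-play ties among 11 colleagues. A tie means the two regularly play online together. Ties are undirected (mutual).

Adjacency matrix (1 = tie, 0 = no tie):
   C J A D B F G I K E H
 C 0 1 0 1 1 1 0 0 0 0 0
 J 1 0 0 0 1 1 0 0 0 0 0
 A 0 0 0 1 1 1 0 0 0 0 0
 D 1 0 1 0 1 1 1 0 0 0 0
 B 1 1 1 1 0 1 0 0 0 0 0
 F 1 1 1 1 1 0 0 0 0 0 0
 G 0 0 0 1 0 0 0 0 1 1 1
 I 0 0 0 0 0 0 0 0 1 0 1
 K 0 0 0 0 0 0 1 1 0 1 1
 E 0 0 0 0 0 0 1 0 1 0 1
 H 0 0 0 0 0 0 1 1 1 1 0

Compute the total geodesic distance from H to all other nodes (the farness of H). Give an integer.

22

Distances from H: A:3, B:3, C:3, D:2, E:1, F:3, G:1, I:1, J:4, K:1.
Sum = 3 + 3 + 3 + 2 + 1 + 3 + 1 + 1 + 4 + 1 = 22.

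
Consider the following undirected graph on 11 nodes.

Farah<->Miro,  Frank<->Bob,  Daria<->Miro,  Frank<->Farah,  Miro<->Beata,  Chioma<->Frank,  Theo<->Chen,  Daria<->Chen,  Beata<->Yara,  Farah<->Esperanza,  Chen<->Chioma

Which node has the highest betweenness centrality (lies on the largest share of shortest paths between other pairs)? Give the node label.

Miro

Unnormalized betweenness of each node: Beata:9, Bob:0, Chen:25/2, Chioma:7, Daria:19/2, Esperanza:0, Farah:35/2, Frank:29/2, Miro:21, Theo:0, Yara:0.
Miro has the largest value, 21, making it the main broker — the node through which the most shortest paths run.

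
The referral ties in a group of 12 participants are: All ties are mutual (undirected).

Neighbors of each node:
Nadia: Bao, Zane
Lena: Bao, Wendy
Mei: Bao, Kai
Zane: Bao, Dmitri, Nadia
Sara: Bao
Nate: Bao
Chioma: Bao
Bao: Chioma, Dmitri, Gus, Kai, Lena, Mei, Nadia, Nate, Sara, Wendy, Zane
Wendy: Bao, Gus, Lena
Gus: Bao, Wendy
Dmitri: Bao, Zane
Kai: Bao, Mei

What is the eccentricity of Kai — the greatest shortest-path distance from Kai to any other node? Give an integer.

2

Distances from Kai: Bao:1, Chioma:2, Dmitri:2, Gus:2, Lena:2, Mei:1, Nadia:2, Nate:2, Sara:2, Wendy:2, Zane:2.
The largest is 2 (to Gus, Zane, Lena, Wendy, Nadia, Nate, Dmitri, Sara, and Chioma), so the eccentricity of Kai is 2.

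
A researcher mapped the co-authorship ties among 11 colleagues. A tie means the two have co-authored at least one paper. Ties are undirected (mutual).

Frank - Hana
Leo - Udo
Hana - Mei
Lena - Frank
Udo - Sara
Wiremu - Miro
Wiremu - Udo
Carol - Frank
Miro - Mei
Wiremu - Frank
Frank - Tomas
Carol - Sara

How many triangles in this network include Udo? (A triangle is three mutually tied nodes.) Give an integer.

0

Udo's neighbors are Leo, Sara, and Wiremu, but none of them are tied to each other, so no triangle contains Udo.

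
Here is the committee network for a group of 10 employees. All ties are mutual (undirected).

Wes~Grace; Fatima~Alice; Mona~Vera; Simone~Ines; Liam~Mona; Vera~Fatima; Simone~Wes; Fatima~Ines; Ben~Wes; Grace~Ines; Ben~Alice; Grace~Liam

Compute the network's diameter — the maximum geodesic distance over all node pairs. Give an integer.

4

Eccentricity of each node (its greatest distance to any other): Alice:4, Ben:4, Fatima:3, Grace:3, Ines:3, Liam:4, Mona:4, Simone:4, Vera:4, Wes:4.
The maximum eccentricity is 4, realized for instance by the pair Liam–Alice via Liam – Grace – Ines – Fatima – Alice. So the diameter is 4.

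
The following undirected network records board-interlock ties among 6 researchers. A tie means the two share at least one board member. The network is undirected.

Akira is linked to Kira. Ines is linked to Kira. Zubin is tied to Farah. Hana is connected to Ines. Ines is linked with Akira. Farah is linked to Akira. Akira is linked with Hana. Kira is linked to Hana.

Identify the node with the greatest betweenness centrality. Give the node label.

Akira

Unnormalized betweenness of each node: Akira:6, Farah:4, Hana:0, Ines:0, Kira:0, Zubin:0.
Akira has the largest value, 6, making it the main broker — the node through which the most shortest paths run.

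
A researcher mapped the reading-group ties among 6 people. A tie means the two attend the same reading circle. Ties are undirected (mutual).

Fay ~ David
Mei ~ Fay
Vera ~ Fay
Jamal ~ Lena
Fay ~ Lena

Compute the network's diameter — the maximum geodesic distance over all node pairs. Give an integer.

Eccentricity of each node (its greatest distance to any other): David:3, Fay:2, Jamal:3, Lena:2, Mei:3, Vera:3.
The maximum eccentricity is 3, realized for instance by the pair Vera–Jamal via Vera – Fay – Lena – Jamal. So the diameter is 3.

3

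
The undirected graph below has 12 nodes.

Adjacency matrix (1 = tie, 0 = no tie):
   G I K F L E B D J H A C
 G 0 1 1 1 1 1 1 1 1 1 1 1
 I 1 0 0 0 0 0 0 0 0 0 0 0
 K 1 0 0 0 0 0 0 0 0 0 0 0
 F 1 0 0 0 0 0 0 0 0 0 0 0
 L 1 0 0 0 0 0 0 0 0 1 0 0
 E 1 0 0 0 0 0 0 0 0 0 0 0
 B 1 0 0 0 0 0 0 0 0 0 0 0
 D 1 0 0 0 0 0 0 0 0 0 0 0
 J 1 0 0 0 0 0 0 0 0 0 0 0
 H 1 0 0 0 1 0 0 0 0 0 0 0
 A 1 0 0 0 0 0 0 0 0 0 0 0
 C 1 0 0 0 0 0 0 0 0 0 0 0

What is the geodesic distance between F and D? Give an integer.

One shortest route is F – G – D, which uses 2 edges, and F and D are not directly tied, so nothing shorter exists. So d(F,D) = 2.

2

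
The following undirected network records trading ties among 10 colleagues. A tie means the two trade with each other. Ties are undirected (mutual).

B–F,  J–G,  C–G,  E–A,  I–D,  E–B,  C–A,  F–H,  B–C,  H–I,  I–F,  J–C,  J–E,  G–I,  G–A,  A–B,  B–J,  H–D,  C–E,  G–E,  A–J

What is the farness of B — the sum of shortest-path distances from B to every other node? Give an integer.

14

Distances from B: A:1, C:1, D:3, E:1, F:1, G:2, H:2, I:2, J:1.
Sum = 1 + 1 + 3 + 1 + 1 + 2 + 2 + 2 + 1 = 14.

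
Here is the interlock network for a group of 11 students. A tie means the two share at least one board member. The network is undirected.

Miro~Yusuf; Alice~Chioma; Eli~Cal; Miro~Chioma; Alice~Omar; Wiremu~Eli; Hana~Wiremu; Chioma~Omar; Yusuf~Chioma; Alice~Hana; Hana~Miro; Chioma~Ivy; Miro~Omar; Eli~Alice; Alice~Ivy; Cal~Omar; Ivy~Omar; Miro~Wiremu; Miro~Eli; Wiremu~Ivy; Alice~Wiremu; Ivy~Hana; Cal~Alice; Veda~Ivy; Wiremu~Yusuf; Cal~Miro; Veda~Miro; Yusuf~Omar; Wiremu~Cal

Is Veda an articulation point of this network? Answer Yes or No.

Even without Veda, every remaining node can still reach every other (the residual graph is connected), so Veda is not a cut vertex.

No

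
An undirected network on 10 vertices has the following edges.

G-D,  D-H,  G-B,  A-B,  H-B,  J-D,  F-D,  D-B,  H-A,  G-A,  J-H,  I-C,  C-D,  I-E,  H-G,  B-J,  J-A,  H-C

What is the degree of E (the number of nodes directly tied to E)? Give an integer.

E is directly tied to I. That is 1 neighbor, so the degree of E is 1.

1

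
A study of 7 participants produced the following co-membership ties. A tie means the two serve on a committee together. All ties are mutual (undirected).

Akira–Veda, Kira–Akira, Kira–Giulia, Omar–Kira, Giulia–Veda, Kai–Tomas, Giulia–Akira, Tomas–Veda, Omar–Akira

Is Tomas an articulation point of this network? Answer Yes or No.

Yes

Removing Tomas leaves {Kai} with no path to {Akira, Giulia, Kira, Omar, and Veda}, so the network splits into 2 components. Tomas is a cut vertex.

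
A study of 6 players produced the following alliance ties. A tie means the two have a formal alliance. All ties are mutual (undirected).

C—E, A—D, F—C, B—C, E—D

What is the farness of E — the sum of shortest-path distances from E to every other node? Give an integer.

Distances from E: A:2, B:2, C:1, D:1, F:2.
Sum = 2 + 2 + 1 + 1 + 2 = 8.

8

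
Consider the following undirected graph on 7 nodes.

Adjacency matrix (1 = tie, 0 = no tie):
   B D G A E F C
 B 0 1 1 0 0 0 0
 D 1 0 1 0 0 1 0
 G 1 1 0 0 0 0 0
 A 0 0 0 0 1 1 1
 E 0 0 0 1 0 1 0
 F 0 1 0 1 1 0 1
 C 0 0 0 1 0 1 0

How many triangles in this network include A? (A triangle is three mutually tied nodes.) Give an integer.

2

A's neighbors: C, E, and F.
Neighbor pairs that are themselves tied: A–C–F; A–E–F. Each forms one triangle with A, for 2 in total.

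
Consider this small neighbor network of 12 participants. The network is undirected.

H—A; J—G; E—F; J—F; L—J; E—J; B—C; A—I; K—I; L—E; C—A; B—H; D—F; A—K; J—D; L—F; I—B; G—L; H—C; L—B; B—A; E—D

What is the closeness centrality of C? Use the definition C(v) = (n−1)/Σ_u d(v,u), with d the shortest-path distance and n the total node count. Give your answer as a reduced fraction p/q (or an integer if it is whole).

Distances from C: A:1, B:1, D:4, E:3, F:3, G:3, H:1, I:2, J:3, K:2, L:2. Sum = 25.
n = 12, so closeness = 11/25.

11/25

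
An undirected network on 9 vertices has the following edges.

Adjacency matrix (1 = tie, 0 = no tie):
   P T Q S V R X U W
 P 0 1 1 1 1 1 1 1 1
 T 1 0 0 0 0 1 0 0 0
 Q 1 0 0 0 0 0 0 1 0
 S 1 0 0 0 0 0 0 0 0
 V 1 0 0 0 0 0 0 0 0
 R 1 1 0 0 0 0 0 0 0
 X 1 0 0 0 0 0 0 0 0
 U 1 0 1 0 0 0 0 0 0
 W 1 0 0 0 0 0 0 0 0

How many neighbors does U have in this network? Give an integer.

2

U is directly tied to P and Q. That is 2 neighbors, so the degree of U is 2.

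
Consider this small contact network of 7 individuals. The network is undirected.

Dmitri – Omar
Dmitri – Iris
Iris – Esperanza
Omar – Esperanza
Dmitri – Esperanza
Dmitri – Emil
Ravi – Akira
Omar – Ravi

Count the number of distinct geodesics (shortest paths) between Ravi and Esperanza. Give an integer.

The shortest distance is 2, and the only length-2 path is Ravi–Omar–Esperanza. So there is exactly 1 shortest path.

1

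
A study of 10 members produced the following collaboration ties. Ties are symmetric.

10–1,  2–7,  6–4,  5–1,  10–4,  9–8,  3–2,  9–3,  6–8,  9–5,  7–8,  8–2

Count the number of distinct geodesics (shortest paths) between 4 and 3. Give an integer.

2

The shortest distance is 4. The length-4 paths are: 4–6–8–9–3; 4–6–8–2–3.
That gives 2 distinct shortest paths.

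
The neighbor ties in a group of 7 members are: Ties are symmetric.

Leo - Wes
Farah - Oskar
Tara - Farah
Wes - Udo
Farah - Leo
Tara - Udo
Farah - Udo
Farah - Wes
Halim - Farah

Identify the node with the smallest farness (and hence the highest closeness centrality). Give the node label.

Farah

Farness (sum of distances to all others) for each node — Farah:6, Halim:11, Leo:10, Oskar:11, Tara:10, Udo:9, Wes:9.
The smallest farness is 6, for Farah, so Farah has the highest closeness.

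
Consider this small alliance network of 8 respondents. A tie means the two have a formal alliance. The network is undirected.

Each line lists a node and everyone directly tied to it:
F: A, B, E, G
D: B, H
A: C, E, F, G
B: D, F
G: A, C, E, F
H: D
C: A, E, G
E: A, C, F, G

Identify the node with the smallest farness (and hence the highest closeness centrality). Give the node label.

Farness (sum of distances to all others) for each node — A:13, B:13, C:17, D:17, E:13, F:11, G:13, H:23.
The smallest farness is 11, for F, so F has the highest closeness.

F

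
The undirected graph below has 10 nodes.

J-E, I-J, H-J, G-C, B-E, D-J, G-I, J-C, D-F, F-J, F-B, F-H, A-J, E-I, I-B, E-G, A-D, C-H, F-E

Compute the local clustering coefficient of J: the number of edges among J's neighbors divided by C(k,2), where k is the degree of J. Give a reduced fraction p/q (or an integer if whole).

2/7

J's neighbors: A, C, D, E, F, H, and I (k = 7).
Possible neighbor pairs: C(7,2) = 21. Edges among them: A–D, C–H, D–F, E–F, E–I, F–H → e = 6.
Clustering(J) = 6/21 = 2/7.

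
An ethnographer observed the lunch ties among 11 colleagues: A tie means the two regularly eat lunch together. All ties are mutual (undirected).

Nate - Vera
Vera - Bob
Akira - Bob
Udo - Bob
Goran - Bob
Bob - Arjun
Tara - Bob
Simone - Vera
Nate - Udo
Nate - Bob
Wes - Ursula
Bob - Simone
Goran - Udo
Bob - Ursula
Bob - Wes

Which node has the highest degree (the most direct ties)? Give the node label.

Degrees — Akira:1, Arjun:1, Bob:10, Goran:2, Nate:3, Simone:2, Tara:1, Udo:3, Ursula:2, Vera:3, Wes:2.
The maximum is 10, attained only by Bob.

Bob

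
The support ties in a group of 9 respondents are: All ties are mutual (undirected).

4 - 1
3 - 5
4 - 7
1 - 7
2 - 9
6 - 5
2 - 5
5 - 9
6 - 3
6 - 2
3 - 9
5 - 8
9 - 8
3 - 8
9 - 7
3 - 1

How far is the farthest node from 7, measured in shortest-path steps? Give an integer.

Distances from 7: 1:1, 2:2, 3:2, 4:1, 5:2, 6:3, 8:2, 9:1.
The largest is 3 (to 6), so the eccentricity of 7 is 3.

3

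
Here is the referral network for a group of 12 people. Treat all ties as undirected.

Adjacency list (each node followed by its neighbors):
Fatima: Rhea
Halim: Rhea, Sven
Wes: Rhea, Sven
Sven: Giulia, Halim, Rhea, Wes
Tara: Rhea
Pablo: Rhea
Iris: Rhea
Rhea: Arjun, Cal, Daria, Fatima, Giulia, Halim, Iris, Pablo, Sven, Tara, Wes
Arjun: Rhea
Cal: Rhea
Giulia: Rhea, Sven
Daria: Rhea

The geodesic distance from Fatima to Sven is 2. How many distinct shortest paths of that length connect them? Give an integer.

1

The shortest distance is 2, and the only length-2 path is Fatima–Rhea–Sven. So there is exactly 1 shortest path.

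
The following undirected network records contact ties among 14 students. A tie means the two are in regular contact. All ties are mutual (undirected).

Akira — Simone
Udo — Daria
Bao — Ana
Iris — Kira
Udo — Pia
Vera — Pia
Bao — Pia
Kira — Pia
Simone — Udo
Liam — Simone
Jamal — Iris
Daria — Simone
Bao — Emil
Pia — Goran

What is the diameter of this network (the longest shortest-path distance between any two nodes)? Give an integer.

6

Eccentricity of each node (its greatest distance to any other): Akira:6, Ana:5, Bao:4, Daria:5, Emil:5, Goran:4, Iris:5, Jamal:6, Kira:4, Liam:6, Pia:3, Simone:5, Udo:4, Vera:4.
The maximum eccentricity is 6, realized for instance by the pair Liam–Jamal via Liam – Simone – Udo – Pia – Kira – Iris – Jamal. So the diameter is 6.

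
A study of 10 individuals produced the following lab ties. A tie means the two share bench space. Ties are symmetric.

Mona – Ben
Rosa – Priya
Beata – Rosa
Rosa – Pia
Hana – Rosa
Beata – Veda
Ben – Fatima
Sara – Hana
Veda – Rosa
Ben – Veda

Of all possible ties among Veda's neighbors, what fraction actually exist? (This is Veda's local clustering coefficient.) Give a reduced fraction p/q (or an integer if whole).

Veda's neighbors: Beata, Ben, and Rosa (k = 3).
Possible neighbor pairs: C(3,2) = 3. Edges among them: Beata–Rosa → e = 1.
Clustering(Veda) = 1/3.

1/3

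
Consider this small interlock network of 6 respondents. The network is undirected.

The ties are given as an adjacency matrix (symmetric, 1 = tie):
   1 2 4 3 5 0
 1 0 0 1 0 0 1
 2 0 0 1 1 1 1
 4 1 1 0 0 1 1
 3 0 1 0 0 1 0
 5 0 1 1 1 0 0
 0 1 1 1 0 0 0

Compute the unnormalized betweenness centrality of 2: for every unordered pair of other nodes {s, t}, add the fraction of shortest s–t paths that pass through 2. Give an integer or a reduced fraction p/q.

8/3

Pairs whose geodesics pass through 2 — 1–3: 2/3; 4–3: 1/2; 3–0: 1; 5–0: 1/2.
All other pairs contribute 0.
Summing the contributions gives betweenness(2) = 8/3.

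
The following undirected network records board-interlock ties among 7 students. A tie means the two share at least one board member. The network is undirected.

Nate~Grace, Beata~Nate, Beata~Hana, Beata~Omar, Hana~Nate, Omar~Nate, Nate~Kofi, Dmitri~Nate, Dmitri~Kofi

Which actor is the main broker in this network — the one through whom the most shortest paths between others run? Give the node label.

Unnormalized betweenness of each node: Beata:1/2, Dmitri:0, Grace:0, Hana:0, Kofi:0, Nate:23/2, Omar:0.
Nate has the largest value, 23/2, making it the main broker — the node through which the most shortest paths run.

Nate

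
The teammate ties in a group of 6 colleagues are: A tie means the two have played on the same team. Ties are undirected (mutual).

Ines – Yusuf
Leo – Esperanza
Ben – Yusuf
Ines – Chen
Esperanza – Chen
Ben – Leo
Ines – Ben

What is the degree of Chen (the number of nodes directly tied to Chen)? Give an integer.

2

Chen is directly tied to Esperanza and Ines. That is 2 neighbors, so the degree of Chen is 2.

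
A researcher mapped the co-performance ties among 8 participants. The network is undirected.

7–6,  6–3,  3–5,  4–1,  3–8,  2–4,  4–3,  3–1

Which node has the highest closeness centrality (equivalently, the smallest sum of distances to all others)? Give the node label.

3

Farness (sum of distances to all others) for each node — 1:13, 2:18, 3:9, 4:12, 5:15, 6:13, 7:19, 8:15.
The smallest farness is 9, for 3, so 3 has the highest closeness.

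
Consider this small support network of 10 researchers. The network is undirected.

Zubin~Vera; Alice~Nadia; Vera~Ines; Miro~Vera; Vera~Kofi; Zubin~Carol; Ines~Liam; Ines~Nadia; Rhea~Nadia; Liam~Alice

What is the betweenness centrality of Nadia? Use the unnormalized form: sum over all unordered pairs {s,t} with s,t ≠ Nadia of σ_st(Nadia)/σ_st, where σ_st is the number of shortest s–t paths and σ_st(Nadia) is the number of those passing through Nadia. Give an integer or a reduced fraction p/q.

11

Pairs whose geodesics pass through Nadia — Liam–Rhea: 2/2; Miro–Rhea: 1; Miro–Alice: 1/2; Zubin–Rhea: 1; Zubin–Alice: 1/2; Kofi–Rhea: 1; Kofi–Alice: 1/2; Rhea–Ines: 1; Rhea–Vera: 1; Rhea–Alice: 1; Rhea–Carol: 1; Ines–Alice: 1/2; Vera–Alice: 1/2; Alice–Carol: 1/2.
All other pairs contribute 0.
Summing the contributions gives betweenness(Nadia) = 11.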